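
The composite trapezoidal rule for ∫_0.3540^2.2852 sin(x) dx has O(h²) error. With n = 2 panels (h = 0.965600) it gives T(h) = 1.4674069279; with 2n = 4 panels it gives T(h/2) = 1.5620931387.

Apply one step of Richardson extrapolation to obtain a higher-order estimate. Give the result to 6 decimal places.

1.593655

r = 2, so 2^r = 4.
Weighted: 6.2483725548 − 1.4674069279 = 4.7809656269
(4·1.5620931387 − 1.4674069279)/(4 − 1) = 1.5936552090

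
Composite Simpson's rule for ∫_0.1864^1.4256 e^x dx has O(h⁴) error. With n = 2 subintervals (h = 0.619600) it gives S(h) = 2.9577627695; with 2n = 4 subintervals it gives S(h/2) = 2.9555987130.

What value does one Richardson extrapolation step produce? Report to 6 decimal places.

2.955454

r = 4: numerator weight 16, denominator 15.
Top: 16(2.9555987130) − (2.9577627695) = 44.3318166385
R = 44.3318166385/15 = 2.9554544426
Correction |R − A(h/2)| = 1.443e-04; gap |A(h/2) − A(h)| = 2.164e-03.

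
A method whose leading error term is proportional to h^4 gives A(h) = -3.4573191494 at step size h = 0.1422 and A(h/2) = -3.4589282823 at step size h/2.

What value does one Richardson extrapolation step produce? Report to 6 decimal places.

r = 4, so 2^r = 16.
16*(-3.4589282823) − (-3.4573191494) = -51.8855333674
Denominator 16 − 1 = 15.
(16*(-3.4589282823) − (-3.4573191494))/(16 − 1) = -3.4590355578
Shift from A(h/2): −0.0001072755.

-3.459036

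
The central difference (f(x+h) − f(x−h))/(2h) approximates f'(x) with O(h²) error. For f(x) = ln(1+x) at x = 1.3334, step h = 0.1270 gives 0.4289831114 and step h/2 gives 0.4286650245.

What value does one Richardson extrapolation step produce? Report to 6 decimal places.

0.428559

Error is O(h^2); halving h shrinks it by 2^2 = 4.
4×0.4286650245 = 1.7146600980; subtract 0.4289831114 → 1.2856769866
Denominator 4 − 1 = 3.
Extrapolated: 1.2856769866 / 3 = 0.4285589955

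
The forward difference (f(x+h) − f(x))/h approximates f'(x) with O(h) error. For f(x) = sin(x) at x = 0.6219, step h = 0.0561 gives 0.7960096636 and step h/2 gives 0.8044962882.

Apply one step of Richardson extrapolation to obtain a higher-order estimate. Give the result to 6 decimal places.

r = 1, so 2^r = 2.
Numerator 2×A(h/2) − A(h) = 2×0.8044962882 − 0.7960096636 = 0.8129829128
Divide by 2^1 − 1 = 1.
R = 0.8129829128/1 = 0.8129829128
Correction |R − A(h/2)| = 8.487e-03; gap |A(h/2) − A(h)| = 8.487e-03.

0.812983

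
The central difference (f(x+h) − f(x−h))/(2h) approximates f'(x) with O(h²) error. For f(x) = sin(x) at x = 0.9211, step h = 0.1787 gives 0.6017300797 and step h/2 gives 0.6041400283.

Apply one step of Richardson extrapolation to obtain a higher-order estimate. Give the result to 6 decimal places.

Error is O(h^2); halving h shrinks it by 2^2 = 4.
Weighted: 2.4165601132 − 0.6017300797 = 1.8148300335
(4×0.6041400283 − 0.6017300797)/(4 − 1) = 0.6049433445
Gap between inputs: 2.410e-03; correction applied: +0.0008033162.

0.604943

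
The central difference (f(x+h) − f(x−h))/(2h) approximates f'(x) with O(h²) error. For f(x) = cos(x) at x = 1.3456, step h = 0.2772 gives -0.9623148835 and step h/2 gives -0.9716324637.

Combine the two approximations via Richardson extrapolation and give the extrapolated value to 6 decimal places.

-0.974738

Error is O(h^2); halving h shrinks it by 2^2 = 4.
4 × (-0.9716324637) − (-0.9623148835) = -2.9242149713
R = (-2.9242149713)/3 = -0.9747383238
Correction |R − A(h/2)| = 3.106e-03; gap |A(h/2) − A(h)| = 9.318e-03.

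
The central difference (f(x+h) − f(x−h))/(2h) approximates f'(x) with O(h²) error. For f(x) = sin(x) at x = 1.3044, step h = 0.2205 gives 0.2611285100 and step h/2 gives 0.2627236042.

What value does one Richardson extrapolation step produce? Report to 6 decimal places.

The method has order 2: 2^2 = 4.
Numerator 4×A(h/2) − A(h) = 4×0.2627236042 − 0.2611285100 = 0.7897659068
Divide by 2^2 − 1 = 3.
(4×0.2627236042 − 0.2611285100)/(4 − 1) = 0.2632553023
Correction |R − A(h/2)| = 5.317e-04; gap |A(h/2) − A(h)| = 1.595e-03.

0.263255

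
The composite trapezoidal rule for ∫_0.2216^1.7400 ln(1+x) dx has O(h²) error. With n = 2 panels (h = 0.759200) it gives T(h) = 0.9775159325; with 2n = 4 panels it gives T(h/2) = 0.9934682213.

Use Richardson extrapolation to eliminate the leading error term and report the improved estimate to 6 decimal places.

0.998786

The method has order 2: 2^2 = 4.
4 × 0.9934682213 = 3.9738728852; subtract 0.9775159325 → 2.9963569527
2.9963569527 ÷ 3 = 0.9987856509
Correction |R − A(h/2)| = 5.317e-03; gap |A(h/2) − A(h)| = 1.595e-02.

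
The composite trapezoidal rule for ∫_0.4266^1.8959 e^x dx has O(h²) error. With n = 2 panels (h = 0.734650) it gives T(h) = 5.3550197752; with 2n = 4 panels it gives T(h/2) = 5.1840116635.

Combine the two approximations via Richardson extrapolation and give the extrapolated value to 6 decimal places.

Order 2 gives 2^r = 4 and 2^r − 1 = 3.
4×5.1840116635 = 20.7360466540; subtract 5.3550197752 → 15.3810268788
Divide by 2^2 − 1 = 3.
Extrapolated: 15.3810268788 / 3 = 5.1270089596
Correction |R − A(h/2)| = 5.700e-02; gap |A(h/2) − A(h)| = 1.710e-01.

5.127009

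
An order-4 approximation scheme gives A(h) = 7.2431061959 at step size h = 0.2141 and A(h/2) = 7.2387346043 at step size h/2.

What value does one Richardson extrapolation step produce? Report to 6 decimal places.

r = 4, so 2^r = 16.
16·7.2387346043 = 115.8197536688; subtract 7.2431061959 → 108.5766474729
Divide by 2^4 − 1 = 15.
Result: 7.2384431649

7.238443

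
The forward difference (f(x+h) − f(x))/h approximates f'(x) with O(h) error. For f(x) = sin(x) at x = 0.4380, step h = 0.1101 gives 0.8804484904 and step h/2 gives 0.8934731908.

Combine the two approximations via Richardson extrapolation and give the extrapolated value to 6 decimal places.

r = 1, so 2^r = 2.
2×0.8934731908 − 0.8804484904 = 0.9064978912
R = 0.9064978912/1 = 0.9064978912

0.906498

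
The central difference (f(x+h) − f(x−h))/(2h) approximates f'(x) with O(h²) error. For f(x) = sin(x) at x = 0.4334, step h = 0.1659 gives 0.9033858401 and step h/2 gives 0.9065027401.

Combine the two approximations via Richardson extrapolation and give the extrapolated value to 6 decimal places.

Method order is 2; weight 2^2 = 4.
4·0.9065027401 = 3.6260109604; subtract 0.9033858401 → 2.7226251203
R = 2.7226251203/3 = 0.9075417068
Shift from A(h/2): +0.0010389667.

0.907542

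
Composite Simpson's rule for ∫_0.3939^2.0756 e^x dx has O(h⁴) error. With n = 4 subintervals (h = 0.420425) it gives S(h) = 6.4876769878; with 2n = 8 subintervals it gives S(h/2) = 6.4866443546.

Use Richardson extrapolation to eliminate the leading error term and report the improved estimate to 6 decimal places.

With r = 4 the leading error scales as h^4, so the weight is 2^4 = 16.
2^4 × A(h/2) = 103.7863096736; minus A(h) gives 97.2986326858.
97.2986326858 ÷ 15 = 6.4865755124
Shift from A(h/2): −0.0000688422.

6.486576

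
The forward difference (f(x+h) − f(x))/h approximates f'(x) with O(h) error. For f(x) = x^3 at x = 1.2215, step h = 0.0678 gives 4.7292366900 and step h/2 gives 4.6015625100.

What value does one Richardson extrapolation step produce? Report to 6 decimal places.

r = 1: numerator weight 2, denominator 1.
2*4.6015625100 = 9.2031250200; subtract 4.7292366900 → 4.4738883300
Extrapolated: 4.4738883300 / 1 = 4.4738883300
Gap between inputs: 1.277e-01; correction applied: −0.1276741800.

4.473888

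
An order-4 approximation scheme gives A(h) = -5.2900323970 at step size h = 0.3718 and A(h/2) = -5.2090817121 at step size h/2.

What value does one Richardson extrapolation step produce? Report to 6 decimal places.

-5.203685

With r = 4 the leading error scales as h^4, so the weight is 2^4 = 16.
Weighted: (-83.3453073936) − (-5.2900323970) = -78.0552749966
Divide by 2^4 − 1 = 15.
Extrapolated: (-78.0552749966) / 15 = -5.2036849998
Shift from A(h/2): +0.0053967123.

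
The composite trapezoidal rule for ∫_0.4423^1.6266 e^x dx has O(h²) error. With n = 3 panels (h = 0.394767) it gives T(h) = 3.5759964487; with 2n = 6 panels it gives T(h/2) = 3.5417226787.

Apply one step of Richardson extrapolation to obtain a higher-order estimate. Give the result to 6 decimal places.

Error is O(h^2); halving h shrinks it by 2^2 = 4.
Top: 4(3.5417226787) − (3.5759964487) = 10.5908942661
Denominator 4 − 1 = 3.
Result: 3.5302980887
Correction |R − A(h/2)| = 1.142e-02; gap |A(h/2) − A(h)| = 3.427e-02.

3.530298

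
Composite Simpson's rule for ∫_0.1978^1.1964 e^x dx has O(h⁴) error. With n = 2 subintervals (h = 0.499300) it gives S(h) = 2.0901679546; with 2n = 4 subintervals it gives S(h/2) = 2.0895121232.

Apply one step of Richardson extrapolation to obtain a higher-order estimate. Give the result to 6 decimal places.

2.089468

Method order is 4; weight 2^4 = 16.
16 × 2.0895121232 − 2.0901679546 = 31.3420260166
(16 × 2.0895121232 − 2.0901679546)/(16 − 1) = 2.0894684011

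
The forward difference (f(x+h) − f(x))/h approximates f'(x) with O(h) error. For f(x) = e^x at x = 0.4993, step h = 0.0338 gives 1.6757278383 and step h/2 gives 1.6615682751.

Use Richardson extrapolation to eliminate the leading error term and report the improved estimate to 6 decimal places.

Method order is 1; weight 2^1 = 2.
2^1*A(h/2) = 3.3231365502; minus A(h) gives 1.6474087119.
Denominator 2 − 1 = 1.
1.6474087119 ÷ 1 = 1.6474087119

1.647409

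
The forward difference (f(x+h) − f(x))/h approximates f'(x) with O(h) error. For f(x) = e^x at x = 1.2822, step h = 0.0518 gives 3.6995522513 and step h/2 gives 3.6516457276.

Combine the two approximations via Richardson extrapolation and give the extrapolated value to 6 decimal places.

r = 1, so 2^r = 2.
2×3.6516457276 = 7.3032914552; subtract 3.6995522513 → 3.6037392039
Denominator 2 − 1 = 1.
Extrapolated: 3.6037392039 / 1 = 3.6037392039

3.603739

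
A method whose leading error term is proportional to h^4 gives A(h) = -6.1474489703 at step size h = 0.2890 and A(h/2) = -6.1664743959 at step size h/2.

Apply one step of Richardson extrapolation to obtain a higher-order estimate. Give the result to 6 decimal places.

The method has order 4: 2^4 = 16.
2^4×A(h/2) = -98.6635903344; minus A(h) gives -92.5161413641.
(16×(-6.1664743959) − (-6.1474489703))/(16 − 1) = -6.1677427576
Gap between inputs: 1.903e-02; correction applied: −0.0012683617.

-6.167743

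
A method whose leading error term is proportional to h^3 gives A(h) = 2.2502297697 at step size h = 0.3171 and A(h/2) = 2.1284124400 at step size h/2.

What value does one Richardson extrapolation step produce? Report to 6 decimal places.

2.111010

r = 3, so 2^r = 8.
A(h/2) − A(h) = 2.1284124400 − 2.2502297697 = -0.1218173297
Divide by 2^3 − 1 = 7: (-0.1218173297)/7 = -0.0174024757
R = A(h/2) + (A(h/2) − A(h))/7 = 2.1284124400 − 0.0174024757 = 2.1110099643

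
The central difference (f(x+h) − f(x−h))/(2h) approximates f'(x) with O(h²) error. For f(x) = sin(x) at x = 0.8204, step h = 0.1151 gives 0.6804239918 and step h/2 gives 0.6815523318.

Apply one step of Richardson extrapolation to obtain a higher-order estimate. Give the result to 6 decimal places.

r = 2, so 2^r = 4.
2^2×A(h/2) = 2.7262093272; minus A(h) gives 2.0457853354.
Denominator 4 − 1 = 3.
(4×0.6815523318 − 0.6804239918)/(4 − 1) = 0.6819284451

0.681928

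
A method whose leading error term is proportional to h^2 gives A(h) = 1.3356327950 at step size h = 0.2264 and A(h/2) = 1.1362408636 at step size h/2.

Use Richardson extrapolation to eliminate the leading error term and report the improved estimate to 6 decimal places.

1.069777

Order 2 gives 2^r = 4 and 2^r − 1 = 3.
4*1.1362408636 = 4.5449634544; 4.5449634544 − 1.3356327950 = 3.2093306594
Extrapolated: 3.2093306594 / 3 = 1.0697768865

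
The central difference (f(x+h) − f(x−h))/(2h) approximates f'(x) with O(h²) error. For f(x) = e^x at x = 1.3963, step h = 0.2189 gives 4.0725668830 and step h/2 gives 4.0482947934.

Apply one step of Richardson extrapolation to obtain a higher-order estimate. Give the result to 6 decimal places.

4.040204

The method has order 2: 2^2 = 4.
4*4.0482947934 = 16.1931791736; subtract 4.0725668830 → 12.1206122906
R = 12.1206122906/3 = 4.0402040969
Shift from A(h/2): −0.0080906965.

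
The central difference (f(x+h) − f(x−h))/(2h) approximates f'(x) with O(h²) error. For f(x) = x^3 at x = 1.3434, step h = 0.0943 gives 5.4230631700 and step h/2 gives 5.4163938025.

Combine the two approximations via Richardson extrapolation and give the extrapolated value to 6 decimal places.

Error is O(h^2); halving h shrinks it by 2^2 = 4.
Top: 4(5.4163938025) − (5.4230631700) = 16.2425120400
16.2425120400 ÷ 3 = 5.4141706800
Gap between inputs: 6.669e-03; correction applied: −0.0022231225.

5.414171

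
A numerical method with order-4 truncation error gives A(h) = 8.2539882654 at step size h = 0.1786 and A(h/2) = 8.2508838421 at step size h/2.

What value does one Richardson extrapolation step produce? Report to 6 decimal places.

8.250677

r = 4: numerator weight 16, denominator 15.
2^4 × A(h/2) = 132.0141414736; minus A(h) gives 123.7601532082.
(16 × 8.2508838421 − 8.2539882654)/(16 − 1) = 8.2506768805
Shift from A(h/2): −0.0002069616.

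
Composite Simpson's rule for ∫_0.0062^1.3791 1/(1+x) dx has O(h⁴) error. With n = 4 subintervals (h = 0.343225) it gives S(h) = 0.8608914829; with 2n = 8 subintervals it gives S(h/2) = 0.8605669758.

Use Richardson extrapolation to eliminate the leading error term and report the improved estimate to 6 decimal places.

0.860545

r = 4, so 2^r = 16.
A(h/2) − A(h) = 0.8605669758 − 0.8608914829 = -0.0003245071
Divide by 2^4 − 1 = 15: (-0.0003245071)/15 = -0.0000216338
R = 0.8605669758 − 0.0000216338 = 0.8605453420
Correction |R − A(h/2)| = 2.163e-05; gap |A(h/2) − A(h)| = 3.245e-04.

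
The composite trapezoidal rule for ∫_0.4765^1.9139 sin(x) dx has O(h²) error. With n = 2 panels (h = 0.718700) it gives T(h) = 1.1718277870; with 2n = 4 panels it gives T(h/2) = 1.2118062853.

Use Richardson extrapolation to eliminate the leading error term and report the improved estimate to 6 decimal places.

1.225132

The method has order 2: 2^2 = 4.
4*1.2118062853 − 1.1718277870 = 3.6753973542
Divide by 2^2 − 1 = 3.
Result: 1.2251324514
Gap between inputs: 3.998e-02; correction applied: +0.0133261661.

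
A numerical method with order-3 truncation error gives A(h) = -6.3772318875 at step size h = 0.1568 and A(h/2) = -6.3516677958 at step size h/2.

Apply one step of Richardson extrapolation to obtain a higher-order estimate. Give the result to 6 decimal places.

r = 3, so 2^r = 8.
Weighted: (-50.8133423664) − (-6.3772318875) = -44.4361104789
R = (-44.4361104789)/7 = -6.3480157827
Shift from A(h/2): +0.0036520131.

-6.348016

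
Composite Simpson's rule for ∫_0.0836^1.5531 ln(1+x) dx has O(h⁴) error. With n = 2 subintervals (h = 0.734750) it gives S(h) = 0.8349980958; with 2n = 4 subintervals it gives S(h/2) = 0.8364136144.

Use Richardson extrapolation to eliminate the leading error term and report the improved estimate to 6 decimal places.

Method order is 4; weight 2^4 = 16.
2^4 × A(h/2) = 13.3826178304; minus A(h) gives 12.5476197346.
(16 × 0.8364136144 − 0.8349980958)/(16 − 1) = 0.8365079823
Shift from A(h/2): +0.0000943679.

0.836508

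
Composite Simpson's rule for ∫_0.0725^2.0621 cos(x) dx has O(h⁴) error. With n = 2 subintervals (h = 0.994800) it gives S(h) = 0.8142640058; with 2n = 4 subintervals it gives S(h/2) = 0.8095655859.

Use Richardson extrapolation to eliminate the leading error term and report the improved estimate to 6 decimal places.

Leading term ∝ h^4; use weight 16 = 2^4.
Numerator 16×A(h/2) − A(h) = 16×0.8095655859 − 0.8142640058 = 12.1387853686
12.1387853686 ÷ 15 = 0.8092523579
Gap between inputs: 4.698e-03; correction applied: −0.0003132280.

0.809252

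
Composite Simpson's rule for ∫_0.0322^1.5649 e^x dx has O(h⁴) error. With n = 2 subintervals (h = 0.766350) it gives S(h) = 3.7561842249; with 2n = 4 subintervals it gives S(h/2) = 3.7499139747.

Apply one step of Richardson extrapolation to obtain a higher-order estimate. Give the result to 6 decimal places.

With r = 4 the leading error scales as h^4, so the weight is 2^4 = 16.
2^4 × A(h/2) = 59.9986235952; minus A(h) gives 56.2424393703.
56.2424393703 ÷ 15 = 3.7494959580
Gap between inputs: 6.270e-03; correction applied: −0.0004180167.

3.749496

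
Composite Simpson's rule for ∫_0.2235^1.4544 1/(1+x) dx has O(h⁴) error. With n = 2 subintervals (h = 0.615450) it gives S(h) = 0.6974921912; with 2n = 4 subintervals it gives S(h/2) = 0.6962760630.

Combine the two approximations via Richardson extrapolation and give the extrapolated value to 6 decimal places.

r = 4: numerator weight 16, denominator 15.
2^4×A(h/2) = 11.1404170080; minus A(h) gives 10.4429248168.
Divide by 2^4 − 1 = 15.
(16×0.6962760630 − 0.6974921912)/(16 − 1) = 0.6961949878

0.696195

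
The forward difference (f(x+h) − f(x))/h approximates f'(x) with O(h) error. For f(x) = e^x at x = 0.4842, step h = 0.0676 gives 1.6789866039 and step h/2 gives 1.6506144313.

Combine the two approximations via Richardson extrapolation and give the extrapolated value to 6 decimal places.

With r = 1 the leading error scales as h^1, so the weight is 2^1 = 2.
Weighted: 3.3012288626 − 1.6789866039 = 1.6222422587
(2*1.6506144313 − 1.6789866039)/(2 − 1) = 1.6222422587

1.622242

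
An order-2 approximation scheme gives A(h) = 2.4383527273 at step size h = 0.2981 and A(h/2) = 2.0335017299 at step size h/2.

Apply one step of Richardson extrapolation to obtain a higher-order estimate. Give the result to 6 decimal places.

r = 2, so 2^r = 4.
Top: 4(2.0335017299) − (2.4383527273) = 5.6956541923
Denominator 4 − 1 = 3.
So the Richardson estimate is 1.8985513974.
Shift from A(h/2): −0.1349503325.

1.898551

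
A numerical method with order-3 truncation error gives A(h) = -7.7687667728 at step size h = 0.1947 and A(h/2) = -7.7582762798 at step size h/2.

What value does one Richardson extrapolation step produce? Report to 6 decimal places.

-7.756778

Method order is 3; weight 2^3 = 8.
A(h/2) − A(h) = -7.7582762798 − (-7.7687667728) = 0.0104904930
Divide by 2^3 − 1 = 7: 0.0104904930/7 = 0.0014986419
R = A(h/2) + (A(h/2) − A(h))/7 = -7.7582762798 + 0.0014986419 = -7.7567776379
Gap between inputs: 1.049e-02; correction applied: +0.0014986419.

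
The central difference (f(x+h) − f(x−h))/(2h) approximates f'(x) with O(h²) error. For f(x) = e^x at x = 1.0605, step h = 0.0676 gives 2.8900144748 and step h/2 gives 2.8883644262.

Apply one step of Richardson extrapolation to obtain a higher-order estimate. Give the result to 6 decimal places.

Method order is 2; weight 2^2 = 4.
Top: 4(2.8883644262) − (2.8900144748) = 8.6634432300
Extrapolated: 8.6634432300 / 3 = 2.8878144100
Gap between inputs: 1.650e-03; correction applied: −0.0005500162.

2.887814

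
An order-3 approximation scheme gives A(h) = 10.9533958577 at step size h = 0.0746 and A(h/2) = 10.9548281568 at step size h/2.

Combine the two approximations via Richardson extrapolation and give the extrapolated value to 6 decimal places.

10.955033

Error is O(h^3); halving h shrinks it by 2^3 = 8.
Numerator 8·A(h/2) − A(h) = 8·10.9548281568 − 10.9533958577 = 76.6852293967
(8·10.9548281568 − 10.9533958577)/(8 − 1) = 10.9550327710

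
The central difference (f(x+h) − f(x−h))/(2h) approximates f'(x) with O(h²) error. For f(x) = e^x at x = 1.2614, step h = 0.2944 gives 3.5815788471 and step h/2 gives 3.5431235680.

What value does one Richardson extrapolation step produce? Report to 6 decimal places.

3.530305

With r = 2 the leading error scales as h^2, so the weight is 2^2 = 4.
Top: 4(3.5431235680) − (3.5815788471) = 10.5909154249
(4*3.5431235680 − 3.5815788471)/(4 − 1) = 3.5303051416
Gap between inputs: 3.846e-02; correction applied: −0.0128184264.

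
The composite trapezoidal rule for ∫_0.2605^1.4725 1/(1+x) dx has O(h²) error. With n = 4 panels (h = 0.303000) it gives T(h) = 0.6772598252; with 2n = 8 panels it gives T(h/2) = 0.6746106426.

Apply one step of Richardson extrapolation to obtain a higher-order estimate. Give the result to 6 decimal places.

Leading term ∝ h^2; use weight 4 = 2^2.
Numerator 4·A(h/2) − A(h) = 4·0.6746106426 − 0.6772598252 = 2.0211827452
Divide by 2^2 − 1 = 3.
Result: 0.6737275817
Gap between inputs: 2.649e-03; correction applied: −0.0008830609.

0.673728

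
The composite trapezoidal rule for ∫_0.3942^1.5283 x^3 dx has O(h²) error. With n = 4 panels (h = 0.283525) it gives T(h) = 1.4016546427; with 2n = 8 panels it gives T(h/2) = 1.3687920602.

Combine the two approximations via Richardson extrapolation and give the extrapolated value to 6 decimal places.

1.357838

r = 2: numerator weight 4, denominator 3.
4 × 1.3687920602 = 5.4751682408; 5.4751682408 − 1.4016546427 = 4.0735135981
Denominator 4 − 1 = 3.
Extrapolated: 4.0735135981 / 3 = 1.3578378660
Gap between inputs: 3.286e-02; correction applied: −0.0109541942.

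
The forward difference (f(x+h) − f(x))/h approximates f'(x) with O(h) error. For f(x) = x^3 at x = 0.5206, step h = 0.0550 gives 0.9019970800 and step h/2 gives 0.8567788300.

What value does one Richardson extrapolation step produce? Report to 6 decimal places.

r = 1, so 2^r = 2.
Numerator 2×A(h/2) − A(h) = 2×0.8567788300 − 0.9019970800 = 0.8115605800
Divide by 2^1 − 1 = 1.
Extrapolated: 0.8115605800 / 1 = 0.8115605800
Shift from A(h/2): −0.0452182500.

0.811561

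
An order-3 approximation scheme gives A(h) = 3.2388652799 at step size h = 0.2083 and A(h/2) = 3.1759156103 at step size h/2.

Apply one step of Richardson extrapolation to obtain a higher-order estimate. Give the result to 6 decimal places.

r = 3: numerator weight 8, denominator 7.
Top: 8(3.1759156103) − (3.2388652799) = 22.1684596025
Extrapolated: 22.1684596025 / 7 = 3.1669228004
Shift from A(h/2): −0.0089928099.

3.166923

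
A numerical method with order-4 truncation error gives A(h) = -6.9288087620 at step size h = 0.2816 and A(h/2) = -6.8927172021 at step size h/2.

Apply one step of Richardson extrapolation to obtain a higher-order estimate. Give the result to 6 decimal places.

Method order is 4; weight 2^4 = 16.
16*(-6.8927172021) − (-6.9288087620) = -103.3546664716
Divide by 2^4 − 1 = 15.
Extrapolated: (-103.3546664716) / 15 = -6.8903110981
Shift from A(h/2): +0.0024061040.

-6.890311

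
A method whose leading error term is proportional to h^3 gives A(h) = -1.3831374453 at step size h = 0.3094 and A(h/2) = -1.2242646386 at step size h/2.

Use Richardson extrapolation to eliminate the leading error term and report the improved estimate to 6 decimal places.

-1.201569

r = 3: numerator weight 8, denominator 7.
8·(-1.2242646386) − (-1.3831374453) = -8.4109796635
Extrapolated: (-8.4109796635) / 7 = -1.2015685234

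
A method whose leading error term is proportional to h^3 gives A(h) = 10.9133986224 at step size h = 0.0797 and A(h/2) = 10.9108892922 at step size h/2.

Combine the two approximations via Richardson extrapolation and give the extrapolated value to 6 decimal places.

10.910531

r = 3: numerator weight 8, denominator 7.
Top: 8(10.9108892922) − (10.9133986224) = 76.3737157152
Denominator 8 − 1 = 7.
Result: 10.9105308165
Shift from A(h/2): −0.0003584757.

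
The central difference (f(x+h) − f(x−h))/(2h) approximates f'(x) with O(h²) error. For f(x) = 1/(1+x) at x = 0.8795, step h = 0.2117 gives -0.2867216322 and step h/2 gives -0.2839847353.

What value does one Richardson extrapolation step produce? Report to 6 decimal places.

Error is O(h^2); halving h shrinks it by 2^2 = 4.
4×(-0.2839847353) = -1.1359389412; subtract (-0.2867216322) → -0.8492173090
Divide by 2^2 − 1 = 3.
Extrapolated: (-0.8492173090) / 3 = -0.2830724363
Correction |R − A(h/2)| = 9.123e-04; gap |A(h/2) − A(h)| = 2.737e-03.

-0.283072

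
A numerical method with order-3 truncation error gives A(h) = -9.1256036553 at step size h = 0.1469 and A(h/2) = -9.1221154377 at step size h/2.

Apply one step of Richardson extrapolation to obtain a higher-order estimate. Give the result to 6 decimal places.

-9.121617

Order 3 gives 2^r = 8 and 2^r − 1 = 7.
Numerator 8 × A(h/2) − A(h) = 8 × (-9.1221154377) − (-9.1256036553) = -63.8513198463
Divide by 2^3 − 1 = 7.
R = (-63.8513198463)/7 = -9.1216171209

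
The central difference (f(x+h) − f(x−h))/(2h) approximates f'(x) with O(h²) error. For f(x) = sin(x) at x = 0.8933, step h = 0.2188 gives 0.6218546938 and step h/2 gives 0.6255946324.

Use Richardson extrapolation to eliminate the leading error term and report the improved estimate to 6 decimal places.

r = 2: numerator weight 4, denominator 3.
2^2*A(h/2) = 2.5023785296; minus A(h) gives 1.8805238358.
R = 1.8805238358/3 = 0.6268412786

0.626841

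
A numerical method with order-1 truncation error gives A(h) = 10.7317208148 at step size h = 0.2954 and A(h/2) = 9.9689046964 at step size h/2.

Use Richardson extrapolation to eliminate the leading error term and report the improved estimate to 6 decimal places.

9.206089

Order 1 gives 2^r = 2 and 2^r − 1 = 1.
2×9.9689046964 = 19.9378093928; 19.9378093928 − 10.7317208148 = 9.2060885780
Divide by 2^1 − 1 = 1.
So the Richardson estimate is 9.2060885780.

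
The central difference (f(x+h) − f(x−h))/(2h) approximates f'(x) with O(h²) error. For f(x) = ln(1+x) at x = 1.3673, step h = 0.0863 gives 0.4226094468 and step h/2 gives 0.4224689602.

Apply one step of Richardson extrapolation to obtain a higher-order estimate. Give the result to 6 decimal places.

Leading term ∝ h^2; use weight 4 = 2^2.
4·0.4224689602 = 1.6898758408; 1.6898758408 − 0.4226094468 = 1.2672663940
(4·0.4224689602 − 0.4226094468)/(4 − 1) = 0.4224221313
Shift from A(h/2): −0.0000468289.

0.422422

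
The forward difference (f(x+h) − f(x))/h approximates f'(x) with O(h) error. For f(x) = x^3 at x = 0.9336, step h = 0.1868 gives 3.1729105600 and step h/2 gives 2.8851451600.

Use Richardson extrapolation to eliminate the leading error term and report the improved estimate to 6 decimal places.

2.597380

Method order is 1; weight 2^1 = 2.
2 × 2.8851451600 = 5.7702903200; 5.7702903200 − 3.1729105600 = 2.5973797600
Divide by 2^1 − 1 = 1.
Result: 2.5973797600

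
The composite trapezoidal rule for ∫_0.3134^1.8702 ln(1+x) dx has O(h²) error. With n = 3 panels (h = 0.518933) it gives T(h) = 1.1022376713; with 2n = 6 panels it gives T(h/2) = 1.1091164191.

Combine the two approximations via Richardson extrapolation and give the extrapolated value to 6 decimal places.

The method has order 2: 2^2 = 4.
4*1.1091164191 − 1.1022376713 = 3.3342280051
Divide by 2^2 − 1 = 3.
Result: 1.1114093350

1.111409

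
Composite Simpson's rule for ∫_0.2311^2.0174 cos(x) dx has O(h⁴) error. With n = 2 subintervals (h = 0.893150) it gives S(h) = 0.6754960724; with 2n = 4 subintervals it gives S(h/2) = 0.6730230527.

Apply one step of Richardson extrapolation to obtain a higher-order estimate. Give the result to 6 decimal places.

Order 4 gives 2^r = 16 and 2^r − 1 = 15.
Numerator 16 × A(h/2) − A(h) = 16 × 0.6730230527 − 0.6754960724 = 10.0928727708
R = 10.0928727708/15 = 0.6728581847

0.672858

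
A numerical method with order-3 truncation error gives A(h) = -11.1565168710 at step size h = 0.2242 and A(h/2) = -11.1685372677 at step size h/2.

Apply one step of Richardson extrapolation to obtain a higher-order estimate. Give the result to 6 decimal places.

-11.170254

Method order is 3; weight 2^3 = 8.
Top: 8(-11.1685372677) − (-11.1565168710) = -78.1917812706
Denominator 8 − 1 = 7.
Extrapolated: (-78.1917812706) / 7 = -11.1702544672
Shift from A(h/2): −0.0017171995.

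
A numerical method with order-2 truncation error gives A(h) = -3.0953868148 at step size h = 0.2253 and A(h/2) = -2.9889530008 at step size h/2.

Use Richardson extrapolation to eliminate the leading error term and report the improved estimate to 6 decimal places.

The method has order 2: 2^2 = 4.
2^2·A(h/2) = -11.9558120032; minus A(h) gives -8.8604251884.
(-8.8604251884) ÷ 3 = -2.9534750628

-2.953475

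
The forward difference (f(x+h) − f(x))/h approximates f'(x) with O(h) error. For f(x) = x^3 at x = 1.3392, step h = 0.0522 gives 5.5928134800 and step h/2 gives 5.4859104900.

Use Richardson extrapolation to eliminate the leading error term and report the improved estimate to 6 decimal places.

5.379008

r = 1, so 2^r = 2.
Weighted: 10.9718209800 − 5.5928134800 = 5.3790075000
Divide by 2^1 − 1 = 1.
(2*5.4859104900 − 5.5928134800)/(2 − 1) = 5.3790075000
Shift from A(h/2): −0.1069029900.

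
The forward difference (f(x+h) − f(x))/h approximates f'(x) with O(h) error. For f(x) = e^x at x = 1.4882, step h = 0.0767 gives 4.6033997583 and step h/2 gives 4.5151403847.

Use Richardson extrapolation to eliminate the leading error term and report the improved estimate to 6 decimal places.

Leading term ∝ h^1; use weight 2 = 2^1.
2^1*A(h/2) = 9.0302807694; minus A(h) gives 4.4268810111.
4.4268810111 ÷ 1 = 4.4268810111

4.426881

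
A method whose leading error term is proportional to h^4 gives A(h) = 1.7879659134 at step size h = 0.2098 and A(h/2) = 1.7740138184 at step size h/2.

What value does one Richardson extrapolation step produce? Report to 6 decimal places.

Error is O(h^4); halving h shrinks it by 2^4 = 16.
Weighted: 28.3842210944 − 1.7879659134 = 26.5962551810
Divide by 2^4 − 1 = 15.
Result: 1.7730836787

1.773084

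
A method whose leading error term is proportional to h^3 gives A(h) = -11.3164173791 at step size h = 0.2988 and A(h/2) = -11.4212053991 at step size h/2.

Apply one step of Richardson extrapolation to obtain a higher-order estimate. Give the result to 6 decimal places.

r = 3, so 2^r = 8.
8×(-11.4212053991) = -91.3696431928; (-91.3696431928) − (-11.3164173791) = -80.0532258137
(-80.0532258137) ÷ 7 = -11.4361751162
Correction |R − A(h/2)| = 1.497e-02; gap |A(h/2) − A(h)| = 1.048e-01.

-11.436175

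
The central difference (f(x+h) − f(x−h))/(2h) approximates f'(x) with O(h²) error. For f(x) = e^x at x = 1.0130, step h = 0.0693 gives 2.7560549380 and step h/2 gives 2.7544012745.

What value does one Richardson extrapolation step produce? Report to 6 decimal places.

2.753850

r = 2: numerator weight 4, denominator 3.
Top: 4(2.7544012745) − (2.7560549380) = 8.2615501600
Extrapolated: 8.2615501600 / 3 = 2.7538500533
Shift from A(h/2): −0.0005512212.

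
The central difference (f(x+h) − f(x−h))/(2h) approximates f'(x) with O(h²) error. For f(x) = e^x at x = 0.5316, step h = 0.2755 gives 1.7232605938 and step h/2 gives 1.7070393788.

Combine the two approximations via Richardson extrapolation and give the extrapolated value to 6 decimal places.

With r = 2 the leading error scales as h^2, so the weight is 2^2 = 4.
Numerator 4*A(h/2) − A(h) = 4*1.7070393788 − 1.7232605938 = 5.1048969214
Denominator 4 − 1 = 3.
Extrapolated: 5.1048969214 / 3 = 1.7016323071
Shift from A(h/2): −0.0054070717.

1.701632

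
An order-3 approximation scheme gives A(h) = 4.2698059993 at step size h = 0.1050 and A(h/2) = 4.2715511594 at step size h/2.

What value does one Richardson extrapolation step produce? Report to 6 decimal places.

4.271800

r = 3, so 2^r = 8.
Weighted: 34.1724092752 − 4.2698059993 = 29.9026032759
29.9026032759 ÷ 7 = 4.2718004680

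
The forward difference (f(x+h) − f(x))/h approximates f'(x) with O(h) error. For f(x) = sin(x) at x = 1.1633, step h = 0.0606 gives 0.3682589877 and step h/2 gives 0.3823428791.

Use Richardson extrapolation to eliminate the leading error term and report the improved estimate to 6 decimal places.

Order 1 gives 2^r = 2 and 2^r − 1 = 1.
2*0.3823428791 = 0.7646857582; 0.7646857582 − 0.3682589877 = 0.3964267705
Denominator 2 − 1 = 1.
Result: 0.3964267705

0.396427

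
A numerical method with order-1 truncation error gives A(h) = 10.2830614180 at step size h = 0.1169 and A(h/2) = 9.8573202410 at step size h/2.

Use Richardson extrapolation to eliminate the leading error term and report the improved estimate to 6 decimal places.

r = 1, so 2^r = 2.
2·9.8573202410 = 19.7146404820; subtract 10.2830614180 → 9.4315790640
Denominator 2 − 1 = 1.
R = 9.4315790640/1 = 9.4315790640
Correction |R − A(h/2)| = 4.257e-01; gap |A(h/2) − A(h)| = 4.257e-01.

9.431579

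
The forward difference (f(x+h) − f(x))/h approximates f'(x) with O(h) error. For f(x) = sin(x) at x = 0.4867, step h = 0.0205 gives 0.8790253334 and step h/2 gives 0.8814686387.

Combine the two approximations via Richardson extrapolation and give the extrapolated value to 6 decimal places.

r = 1, so 2^r = 2.
2*0.8814686387 = 1.7629372774; 1.7629372774 − 0.8790253334 = 0.8839119440
Extrapolated: 0.8839119440 / 1 = 0.8839119440

0.883912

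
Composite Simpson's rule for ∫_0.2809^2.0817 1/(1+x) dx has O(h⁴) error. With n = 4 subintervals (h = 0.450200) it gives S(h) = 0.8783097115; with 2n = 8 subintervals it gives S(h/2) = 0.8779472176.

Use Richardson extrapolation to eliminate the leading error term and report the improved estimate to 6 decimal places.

Error is O(h^4); halving h shrinks it by 2^4 = 16.
16×0.8779472176 − 0.8783097115 = 13.1688457701
R = 13.1688457701/15 = 0.8779230513

0.877923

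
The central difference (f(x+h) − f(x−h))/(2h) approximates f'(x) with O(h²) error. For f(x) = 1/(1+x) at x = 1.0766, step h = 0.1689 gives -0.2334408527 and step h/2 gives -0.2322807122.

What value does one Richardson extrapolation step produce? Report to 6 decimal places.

Leading term ∝ h^2; use weight 4 = 2^2.
4·(-0.2322807122) = -0.9291228488; subtract (-0.2334408527) → -0.6956819961
Extrapolated: (-0.6956819961) / 3 = -0.2318939987

-0.231894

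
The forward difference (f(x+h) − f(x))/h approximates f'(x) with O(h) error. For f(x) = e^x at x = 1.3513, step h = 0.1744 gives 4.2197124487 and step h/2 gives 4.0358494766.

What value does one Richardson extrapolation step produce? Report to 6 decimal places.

Order 1 gives 2^r = 2 and 2^r − 1 = 1.
Top: 2(4.0358494766) − (4.2197124487) = 3.8519865045
R = 3.8519865045/1 = 3.8519865045
Shift from A(h/2): −0.1838629721.

3.851987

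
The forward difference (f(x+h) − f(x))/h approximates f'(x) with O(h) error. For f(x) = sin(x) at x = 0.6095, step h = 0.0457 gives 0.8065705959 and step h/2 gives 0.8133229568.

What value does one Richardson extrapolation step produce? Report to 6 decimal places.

0.820075

The method has order 1: 2^1 = 2.
Weighted: 1.6266459136 − 0.8065705959 = 0.8200753177
Extrapolated: 0.8200753177 / 1 = 0.8200753177
Shift from A(h/2): +0.0067523609.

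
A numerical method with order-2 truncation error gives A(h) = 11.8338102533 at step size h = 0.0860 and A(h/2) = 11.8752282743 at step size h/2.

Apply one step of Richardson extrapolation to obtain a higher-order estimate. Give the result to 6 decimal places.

11.889034

Method order is 2; weight 2^2 = 4.
4×11.8752282743 − 11.8338102533 = 35.6671028439
(4×11.8752282743 − 11.8338102533)/(4 − 1) = 11.8890342813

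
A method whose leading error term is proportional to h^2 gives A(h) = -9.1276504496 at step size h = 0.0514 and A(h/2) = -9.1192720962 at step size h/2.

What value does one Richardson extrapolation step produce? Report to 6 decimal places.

-9.116479

Leading term ∝ h^2; use weight 4 = 2^2.
Difference of the inputs: -9.1192720962 − (-9.1276504496) = 0.0083783534
Divide by 2^2 − 1 = 3: 0.0083783534/3 = 0.0027927845
R = A(h/2) + (A(h/2) − A(h))/3 = -9.1192720962 + 0.0027927845 = -9.1164793117
Shift from A(h/2): +0.0027927845.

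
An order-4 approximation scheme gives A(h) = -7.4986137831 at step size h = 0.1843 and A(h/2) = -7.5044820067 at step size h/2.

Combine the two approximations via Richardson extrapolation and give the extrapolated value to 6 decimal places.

-7.504873

Leading term ∝ h^4; use weight 16 = 2^4.
16*(-7.5044820067) − (-7.4986137831) = -112.5730983241
Denominator 16 − 1 = 15.
Result: -7.5048732216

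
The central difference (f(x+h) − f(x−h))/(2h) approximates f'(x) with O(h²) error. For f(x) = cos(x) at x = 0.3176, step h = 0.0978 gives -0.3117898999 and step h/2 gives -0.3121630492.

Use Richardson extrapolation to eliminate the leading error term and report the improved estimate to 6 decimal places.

-0.312287

Method order is 2; weight 2^2 = 4.
Weighted: (-1.2486521968) − (-0.3117898999) = -0.9368622969
Extrapolated: (-0.9368622969) / 3 = -0.3122874323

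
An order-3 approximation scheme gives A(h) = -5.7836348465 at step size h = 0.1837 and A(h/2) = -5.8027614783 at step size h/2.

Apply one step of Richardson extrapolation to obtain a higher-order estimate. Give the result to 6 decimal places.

Order 3 gives 2^r = 8 and 2^r − 1 = 7.
Difference of the inputs: -5.8027614783 − (-5.7836348465) = -0.0191266318
Correction (A(h/2) − A(h))/(8 − 1) = (-0.0191266318)/7 = -0.0027323760
R = A(h/2) + (A(h/2) − A(h))/7 = -5.8027614783 − 0.0027323760 = -5.8054938543
Correction |R − A(h/2)| = 2.732e-03; gap |A(h/2) − A(h)| = 1.913e-02.

-5.805494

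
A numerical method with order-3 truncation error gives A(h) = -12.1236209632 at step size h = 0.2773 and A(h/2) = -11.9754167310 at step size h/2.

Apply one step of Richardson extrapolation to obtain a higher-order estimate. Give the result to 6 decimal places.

r = 3: numerator weight 8, denominator 7.
8×(-11.9754167310) = -95.8033338480; (-95.8033338480) − (-12.1236209632) = -83.6797128848
Extrapolated: (-83.6797128848) / 7 = -11.9542446978

-11.954245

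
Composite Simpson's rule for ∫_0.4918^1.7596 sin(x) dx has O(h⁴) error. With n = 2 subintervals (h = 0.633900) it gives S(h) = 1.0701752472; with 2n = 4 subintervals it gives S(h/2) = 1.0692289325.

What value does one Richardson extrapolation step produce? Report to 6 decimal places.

1.069166

Method order is 4; weight 2^4 = 16.
Weighted: 17.1076629200 − 1.0701752472 = 16.0374876728
Divide by 2^4 − 1 = 15.
Extrapolated: 16.0374876728 / 15 = 1.0691658449
Correction |R − A(h/2)| = 6.309e-05; gap |A(h/2) − A(h)| = 9.463e-04.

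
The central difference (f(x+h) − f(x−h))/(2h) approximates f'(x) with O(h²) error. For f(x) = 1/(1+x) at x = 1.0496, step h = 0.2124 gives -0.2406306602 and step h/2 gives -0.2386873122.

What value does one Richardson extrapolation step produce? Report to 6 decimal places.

Order 2 gives 2^r = 4 and 2^r − 1 = 3.
Difference of the inputs: -0.2386873122 − (-0.2406306602) = 0.0019433480
Correction (A(h/2) − A(h))/(4 − 1) = 0.0019433480/3 = 0.0006477827
R = -0.2386873122 + 0.0006477827 = -0.2380395295
Shift from A(h/2): +0.0006477827.

-0.238040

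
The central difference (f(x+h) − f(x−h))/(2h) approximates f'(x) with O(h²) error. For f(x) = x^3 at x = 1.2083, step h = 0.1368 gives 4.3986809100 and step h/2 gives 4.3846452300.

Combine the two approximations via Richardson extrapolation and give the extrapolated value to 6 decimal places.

Leading term ∝ h^2; use weight 4 = 2^2.
Top: 4(4.3846452300) − (4.3986809100) = 13.1399000100
Divide by 2^2 − 1 = 3.
Extrapolated: 13.1399000100 / 3 = 4.3799666700

4.379967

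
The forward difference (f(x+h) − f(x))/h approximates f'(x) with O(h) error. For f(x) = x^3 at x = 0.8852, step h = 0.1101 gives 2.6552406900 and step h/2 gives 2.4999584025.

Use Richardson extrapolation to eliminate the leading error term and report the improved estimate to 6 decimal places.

Order 1 gives 2^r = 2 and 2^r − 1 = 1.
Numerator 2 × A(h/2) − A(h) = 2 × 2.4999584025 − 2.6552406900 = 2.3446761150
Denominator 2 − 1 = 1.
(2 × 2.4999584025 − 2.6552406900)/(2 − 1) = 2.3446761150
Correction |R − A(h/2)| = 1.553e-01; gap |A(h/2) − A(h)| = 1.553e-01.

2.344676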